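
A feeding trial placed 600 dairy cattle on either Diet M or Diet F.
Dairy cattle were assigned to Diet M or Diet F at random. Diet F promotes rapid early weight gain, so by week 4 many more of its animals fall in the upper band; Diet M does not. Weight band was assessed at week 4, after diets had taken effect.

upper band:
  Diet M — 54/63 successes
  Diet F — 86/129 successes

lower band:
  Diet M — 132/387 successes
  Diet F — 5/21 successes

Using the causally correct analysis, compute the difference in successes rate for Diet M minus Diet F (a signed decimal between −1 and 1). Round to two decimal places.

Within every week-4 weight band level Diet M has the higher rate, yet pooled Diet F does — Simpson's reversal.
Week-4 weight band is downstream of the diet. One should not condition on a consequence of treatment, so the overall rates are the right comparison.
The causal difference is the pooled difference: 0.413 − 0.607 = -0.193.

-0.19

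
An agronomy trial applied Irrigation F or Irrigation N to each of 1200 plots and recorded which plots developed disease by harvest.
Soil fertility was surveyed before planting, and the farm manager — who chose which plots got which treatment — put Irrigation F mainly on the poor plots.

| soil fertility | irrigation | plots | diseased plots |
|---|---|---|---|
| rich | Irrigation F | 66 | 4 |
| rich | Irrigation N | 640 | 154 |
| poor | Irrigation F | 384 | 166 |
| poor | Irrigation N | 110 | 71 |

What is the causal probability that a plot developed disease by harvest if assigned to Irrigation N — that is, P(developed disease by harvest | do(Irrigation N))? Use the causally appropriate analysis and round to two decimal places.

0.41

Soil fertility satisfies the back-door criterion: it is not a descendant of the irrigation, and it blocks the spurious path from irrigation to outcome. Adjusting for it (i.e., using the within-soil fertility rates) gives the causal effect.
Standardising Irrigation N to the population soil fertility mix: 0.588·154/640 + 0.412·71/110 = 0.407.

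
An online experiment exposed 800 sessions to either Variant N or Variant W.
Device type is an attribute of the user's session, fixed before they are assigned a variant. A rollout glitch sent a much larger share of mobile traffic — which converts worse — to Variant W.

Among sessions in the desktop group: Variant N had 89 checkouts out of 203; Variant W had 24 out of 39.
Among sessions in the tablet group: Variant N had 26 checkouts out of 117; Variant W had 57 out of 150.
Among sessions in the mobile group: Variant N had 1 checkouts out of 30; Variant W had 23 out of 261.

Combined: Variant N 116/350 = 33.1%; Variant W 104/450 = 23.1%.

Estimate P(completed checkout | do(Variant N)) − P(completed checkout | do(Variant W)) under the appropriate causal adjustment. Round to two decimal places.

Device type satisfies the back-door criterion: it is not a descendant of the variant, and it blocks the spurious path from variant to outcome. Adjusting for it (i.e., using the within-device type rates) gives the causal effect.
Adjusting over the population distribution of device type: 0.302·(0.438−0.615) + 0.334·(0.222−0.380) + 0.364·(0.033−0.088) = -0.126.

-0.13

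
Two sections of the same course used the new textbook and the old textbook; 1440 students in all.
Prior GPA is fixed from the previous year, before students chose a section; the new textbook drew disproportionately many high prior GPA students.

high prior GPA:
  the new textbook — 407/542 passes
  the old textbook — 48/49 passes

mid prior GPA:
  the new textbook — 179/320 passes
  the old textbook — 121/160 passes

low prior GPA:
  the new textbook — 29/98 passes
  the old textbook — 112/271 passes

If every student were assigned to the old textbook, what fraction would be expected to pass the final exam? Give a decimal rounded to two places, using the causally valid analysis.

0.76

Prior GPA band satisfies the back-door criterion: it is not a descendant of the teaching method, and it blocks the spurious path from teaching method to outcome. Adjusting for it (i.e., using the within-prior GPA band rates) gives the causal effect.
Standardising the old textbook to the population prior GPA band mix: 0.410·48/49 + 0.333·121/160 + 0.256·112/271 = 0.760.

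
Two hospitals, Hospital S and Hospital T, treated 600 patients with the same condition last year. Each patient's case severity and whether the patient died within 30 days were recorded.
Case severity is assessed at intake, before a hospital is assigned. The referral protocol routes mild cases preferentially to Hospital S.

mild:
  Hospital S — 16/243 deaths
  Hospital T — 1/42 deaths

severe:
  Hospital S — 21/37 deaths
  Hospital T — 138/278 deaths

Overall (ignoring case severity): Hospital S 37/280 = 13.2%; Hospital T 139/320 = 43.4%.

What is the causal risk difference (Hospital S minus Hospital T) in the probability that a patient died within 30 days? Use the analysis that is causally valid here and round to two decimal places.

+0.06

The stratified and pooled comparisons disagree (Hospital T wins within each case severity; Hospital S wins overall), so the answer turns on the causal role of case severity.
Case severity is set before the hospital has any effect — it is not caused by the hospital — and it independently drives the outcome. That makes it a confounder, so the causal comparison is within case severity levels.
Adjusting over the population distribution of case severity: 0.475·(0.066−0.024) + 0.525·(0.568−0.496) = +0.057.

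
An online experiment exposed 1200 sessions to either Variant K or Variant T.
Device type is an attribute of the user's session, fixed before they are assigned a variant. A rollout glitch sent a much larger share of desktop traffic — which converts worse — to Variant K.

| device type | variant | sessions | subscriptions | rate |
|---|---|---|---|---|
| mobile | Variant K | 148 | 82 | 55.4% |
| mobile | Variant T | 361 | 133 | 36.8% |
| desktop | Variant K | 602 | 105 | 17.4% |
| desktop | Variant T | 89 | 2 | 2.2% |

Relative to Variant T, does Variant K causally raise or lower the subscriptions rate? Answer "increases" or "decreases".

The imbalance in device type arose from how sessions were allocated, not from anything the variant did; and device type independently affects the outcome. The pooled gap is confounded — condition on device type.
Within each level — mobile: 55.4% vs 36.8%; desktop: 17.4% vs 2.2% — Variant K is higher every time.

increases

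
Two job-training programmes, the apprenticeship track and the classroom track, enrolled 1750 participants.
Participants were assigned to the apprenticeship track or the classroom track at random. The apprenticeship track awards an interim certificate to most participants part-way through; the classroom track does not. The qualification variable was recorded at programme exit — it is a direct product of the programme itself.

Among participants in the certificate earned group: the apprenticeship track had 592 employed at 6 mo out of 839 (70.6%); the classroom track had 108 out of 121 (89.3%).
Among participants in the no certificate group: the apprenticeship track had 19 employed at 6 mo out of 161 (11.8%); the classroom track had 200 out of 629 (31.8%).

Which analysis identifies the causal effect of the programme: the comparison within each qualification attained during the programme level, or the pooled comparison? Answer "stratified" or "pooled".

The qualification attained during the programme-specific comparison favours the classroom track throughout, but the pooled figures favour the apprenticeship track. The question is whether to condition on qualification attained during the programme.
Qualification attained during the programme here is a post-treatment variable shaped by the programme; conditioning on it would introduce bias rather than remove it. The overall comparison is the causal one.
Pooled: the apprenticeship track 61.1% vs the classroom track 41.1%; the apprenticeship track is higher overall.

pooled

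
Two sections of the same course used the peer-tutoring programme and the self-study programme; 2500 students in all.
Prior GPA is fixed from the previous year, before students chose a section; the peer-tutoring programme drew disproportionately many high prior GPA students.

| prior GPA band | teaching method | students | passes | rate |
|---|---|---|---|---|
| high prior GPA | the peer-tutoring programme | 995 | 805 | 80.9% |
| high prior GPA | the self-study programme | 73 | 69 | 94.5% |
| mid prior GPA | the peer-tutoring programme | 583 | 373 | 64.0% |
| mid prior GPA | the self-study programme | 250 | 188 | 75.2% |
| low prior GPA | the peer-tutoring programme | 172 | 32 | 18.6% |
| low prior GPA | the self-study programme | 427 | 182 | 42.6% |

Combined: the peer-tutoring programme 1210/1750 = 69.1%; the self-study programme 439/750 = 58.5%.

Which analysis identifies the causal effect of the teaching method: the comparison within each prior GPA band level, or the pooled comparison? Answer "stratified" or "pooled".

stratified

the self-study programme is higher inside every prior GPA band stratum but the peer-tutoring programme is higher in aggregate. Whether to stratify depends on how prior GPA band relates to the teaching method.
Nothing the teaching method does changes prior GPA band; the imbalance is an allocation artefact. With prior GPA band also predicting the outcome, the pooled figure is confounded, and the within-stratum comparison is the causal one.
Within each level — high prior GPA: 80.9% vs 94.5%; mid prior GPA: 64.0% vs 75.2%; low prior GPA: 18.6% vs 42.6% — the self-study programme is higher every time.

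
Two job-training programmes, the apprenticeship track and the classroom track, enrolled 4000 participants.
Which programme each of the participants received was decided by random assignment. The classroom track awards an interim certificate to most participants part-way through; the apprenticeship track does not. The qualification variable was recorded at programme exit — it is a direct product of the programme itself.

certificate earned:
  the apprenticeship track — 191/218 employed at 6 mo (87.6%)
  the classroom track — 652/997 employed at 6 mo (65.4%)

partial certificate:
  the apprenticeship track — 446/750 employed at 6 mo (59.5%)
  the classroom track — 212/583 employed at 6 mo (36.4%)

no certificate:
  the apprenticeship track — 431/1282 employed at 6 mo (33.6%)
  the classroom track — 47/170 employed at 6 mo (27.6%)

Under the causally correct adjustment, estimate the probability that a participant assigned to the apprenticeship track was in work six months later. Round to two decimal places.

0.47

The distribution of qualification attained during the programme is itself part of what the programme does — it is an intermediate outcome. Holding it fixed would remove that part of the effect; the total effect is the pooled difference.
So P(outcome | do(the apprenticeship track)) is just the pooled rate for the apprenticeship track: 1068/2250 = 0.475.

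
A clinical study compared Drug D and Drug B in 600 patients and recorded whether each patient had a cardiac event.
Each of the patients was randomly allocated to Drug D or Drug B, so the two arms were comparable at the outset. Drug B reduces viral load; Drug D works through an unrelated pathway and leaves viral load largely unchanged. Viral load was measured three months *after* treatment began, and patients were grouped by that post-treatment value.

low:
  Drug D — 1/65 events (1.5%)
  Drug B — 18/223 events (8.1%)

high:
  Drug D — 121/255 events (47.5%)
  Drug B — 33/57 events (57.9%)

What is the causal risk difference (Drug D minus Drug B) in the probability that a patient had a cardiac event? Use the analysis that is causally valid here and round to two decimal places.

+0.20

Within every viral load level Drug D has the lower rate, yet pooled Drug B does — Simpson's reversal.
The distribution of viral load is itself part of what the drug does — it is an intermediate outcome. Holding it fixed would remove that part of the effect; the total effect is the pooled difference.
The causal difference is the pooled difference: 0.381 − 0.182 = +0.199.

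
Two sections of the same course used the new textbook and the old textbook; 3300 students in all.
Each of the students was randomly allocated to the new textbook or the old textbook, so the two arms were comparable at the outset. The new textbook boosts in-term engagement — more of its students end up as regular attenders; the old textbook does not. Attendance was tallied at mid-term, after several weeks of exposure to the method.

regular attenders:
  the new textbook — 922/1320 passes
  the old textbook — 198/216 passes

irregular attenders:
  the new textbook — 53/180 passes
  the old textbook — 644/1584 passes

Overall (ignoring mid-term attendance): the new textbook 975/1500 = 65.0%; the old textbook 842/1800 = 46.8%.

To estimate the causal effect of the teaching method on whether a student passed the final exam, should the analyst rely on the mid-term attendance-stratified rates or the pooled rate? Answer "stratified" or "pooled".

pooled

Because the teaching method influences mid-term attendance, mid-term attendance is a post-treatment mediator, not a confounder. Stratifying on it would bias the estimate; the causal effect is the crude pooled difference.
Pooled: the new textbook 65.0% vs the old textbook 46.8%; the new textbook is higher overall.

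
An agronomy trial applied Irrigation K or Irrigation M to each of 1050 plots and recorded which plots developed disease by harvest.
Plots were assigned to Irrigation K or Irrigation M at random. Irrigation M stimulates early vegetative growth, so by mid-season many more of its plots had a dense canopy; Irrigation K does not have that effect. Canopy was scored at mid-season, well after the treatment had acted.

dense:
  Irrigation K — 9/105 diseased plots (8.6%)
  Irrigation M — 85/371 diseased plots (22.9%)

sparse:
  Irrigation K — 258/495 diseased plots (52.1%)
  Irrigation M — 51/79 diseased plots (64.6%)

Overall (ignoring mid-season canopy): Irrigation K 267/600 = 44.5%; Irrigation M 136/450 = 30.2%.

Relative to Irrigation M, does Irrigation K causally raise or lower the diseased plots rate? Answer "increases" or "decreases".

increases

Mid-season canopy lies on the pathway irrigation → mid-season canopy → outcome, so adjusting for it blocks the indirect effect. For the total causal effect of irrigation, use the unadjusted pooled rates.
Pooled: Irrigation K 44.5% vs Irrigation M 30.2%; Irrigation M is lower overall.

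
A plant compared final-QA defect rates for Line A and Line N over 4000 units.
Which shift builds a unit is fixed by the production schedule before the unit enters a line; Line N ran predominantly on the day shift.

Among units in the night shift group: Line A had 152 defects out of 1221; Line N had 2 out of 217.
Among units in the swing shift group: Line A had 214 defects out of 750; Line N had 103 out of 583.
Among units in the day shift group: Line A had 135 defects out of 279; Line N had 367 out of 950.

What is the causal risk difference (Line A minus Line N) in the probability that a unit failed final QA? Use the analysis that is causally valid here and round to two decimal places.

Within every shift level Line N has the lower rate, yet pooled Line A does — Simpson's reversal.
Shift satisfies the back-door criterion: it is not a descendant of the line, and it blocks the spurious path from line to outcome. Adjusting for it (i.e., using the within-shift rates) gives the causal effect.
Adjusting over the population distribution of shift: 0.359·(0.124−0.009) + 0.333·(0.285−0.177) + 0.307·(0.484−0.386) = +0.108.

+0.11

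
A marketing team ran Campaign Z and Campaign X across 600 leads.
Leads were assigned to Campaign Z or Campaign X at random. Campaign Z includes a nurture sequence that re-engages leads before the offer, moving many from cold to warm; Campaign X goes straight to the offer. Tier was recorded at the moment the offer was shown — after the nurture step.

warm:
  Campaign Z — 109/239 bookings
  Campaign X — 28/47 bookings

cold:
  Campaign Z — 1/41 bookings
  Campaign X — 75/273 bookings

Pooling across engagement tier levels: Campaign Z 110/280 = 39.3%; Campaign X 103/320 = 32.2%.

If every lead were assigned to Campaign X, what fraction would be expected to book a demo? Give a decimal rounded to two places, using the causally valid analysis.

Stratifying would compare campaigns among leads the campaigns themselves sorted into engagement tier groups — a form of selection on an intermediate. The unconditioned pooled rates give the total causal effect.
So P(outcome | do(Campaign X)) is just the pooled rate for Campaign X: 103/320 = 0.322.

0.32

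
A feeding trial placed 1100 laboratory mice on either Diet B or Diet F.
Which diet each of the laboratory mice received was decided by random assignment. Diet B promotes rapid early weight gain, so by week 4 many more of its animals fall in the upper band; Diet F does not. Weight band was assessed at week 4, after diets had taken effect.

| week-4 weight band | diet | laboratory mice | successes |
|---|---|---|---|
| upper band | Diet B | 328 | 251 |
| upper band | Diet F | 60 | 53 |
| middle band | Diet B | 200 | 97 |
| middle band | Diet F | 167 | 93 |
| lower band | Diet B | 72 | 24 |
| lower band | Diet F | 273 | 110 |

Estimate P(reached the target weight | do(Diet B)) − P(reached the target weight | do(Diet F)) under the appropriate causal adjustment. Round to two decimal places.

+0.11

The stratified and pooled comparisons disagree (Diet F wins within each week-4 weight band; Diet B wins overall), so the answer turns on the causal role of week-4 weight band.
Stratifying would compare diets among laboratory mice the diets themselves sorted into week-4 weight band groups — a form of selection on an intermediate. The unconditioned pooled rates give the total causal effect.
The causal difference is the pooled difference: 0.620 − 0.512 = +0.108.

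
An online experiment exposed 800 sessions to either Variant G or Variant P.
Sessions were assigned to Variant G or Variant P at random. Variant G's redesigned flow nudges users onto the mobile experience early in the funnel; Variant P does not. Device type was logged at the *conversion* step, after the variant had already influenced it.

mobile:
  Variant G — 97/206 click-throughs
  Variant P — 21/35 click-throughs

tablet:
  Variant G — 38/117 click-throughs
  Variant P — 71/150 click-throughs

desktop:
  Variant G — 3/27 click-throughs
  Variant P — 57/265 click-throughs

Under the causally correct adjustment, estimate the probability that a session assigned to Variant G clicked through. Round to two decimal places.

The distribution of device type is itself part of what the variant does — it is an intermediate outcome. Holding it fixed would remove that part of the effect; the total effect is the pooled difference.
So P(outcome | do(Variant G)) is just the pooled rate for Variant G: 138/350 = 0.394.

0.39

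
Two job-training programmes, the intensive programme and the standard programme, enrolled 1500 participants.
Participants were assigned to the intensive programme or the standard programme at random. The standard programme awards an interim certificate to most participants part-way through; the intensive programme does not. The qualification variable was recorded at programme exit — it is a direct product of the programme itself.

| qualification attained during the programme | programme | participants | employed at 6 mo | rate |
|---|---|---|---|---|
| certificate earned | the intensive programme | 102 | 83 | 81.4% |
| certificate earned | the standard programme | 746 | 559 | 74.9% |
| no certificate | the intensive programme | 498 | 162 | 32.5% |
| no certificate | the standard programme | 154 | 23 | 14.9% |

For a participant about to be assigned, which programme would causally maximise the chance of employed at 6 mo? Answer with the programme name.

the intensive programme is higher inside every qualification attained during the programme stratum but the standard programme is higher in aggregate. Whether to stratify depends on how qualification attained during the programme relates to the programme.
Qualification attained during the programme is downstream of the programme. One should not condition on a consequence of treatment, so the overall rates are the right comparison.
Pooled: the intensive programme 40.8% vs the standard programme 64.7%; the standard programme is higher overall.

the standard programme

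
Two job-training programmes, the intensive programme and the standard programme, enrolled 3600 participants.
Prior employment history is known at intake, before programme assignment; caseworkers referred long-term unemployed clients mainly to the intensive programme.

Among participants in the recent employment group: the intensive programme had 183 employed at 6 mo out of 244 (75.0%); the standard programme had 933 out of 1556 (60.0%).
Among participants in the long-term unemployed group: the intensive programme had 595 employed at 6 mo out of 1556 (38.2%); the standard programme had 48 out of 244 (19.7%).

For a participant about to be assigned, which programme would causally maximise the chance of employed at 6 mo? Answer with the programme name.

Nothing the programme does changes prior employment history; the imbalance is an allocation artefact. With prior employment history also predicting the outcome, the pooled figure is confounded, and the within-stratum comparison is the causal one.
Within each level — recent employment: 75.0% vs 60.0%; long-term unemployed: 38.2% vs 19.7% — the intensive programme is higher every time.

the intensive programme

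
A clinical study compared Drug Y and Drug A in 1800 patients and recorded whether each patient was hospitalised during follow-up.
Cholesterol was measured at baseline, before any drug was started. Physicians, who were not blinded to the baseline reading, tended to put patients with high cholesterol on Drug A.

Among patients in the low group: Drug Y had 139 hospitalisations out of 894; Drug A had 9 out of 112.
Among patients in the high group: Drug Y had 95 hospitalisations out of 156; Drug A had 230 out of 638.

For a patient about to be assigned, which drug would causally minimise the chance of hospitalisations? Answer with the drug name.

Drug A

Cholesterol satisfies the back-door criterion: it is not a descendant of the drug, and it blocks the spurious path from drug to outcome. Adjusting for it (i.e., using the within-cholesterol rates) gives the causal effect.
Within each level — low: 15.5% vs 8.0%; high: 60.9% vs 36.1% — Drug A is lower every time.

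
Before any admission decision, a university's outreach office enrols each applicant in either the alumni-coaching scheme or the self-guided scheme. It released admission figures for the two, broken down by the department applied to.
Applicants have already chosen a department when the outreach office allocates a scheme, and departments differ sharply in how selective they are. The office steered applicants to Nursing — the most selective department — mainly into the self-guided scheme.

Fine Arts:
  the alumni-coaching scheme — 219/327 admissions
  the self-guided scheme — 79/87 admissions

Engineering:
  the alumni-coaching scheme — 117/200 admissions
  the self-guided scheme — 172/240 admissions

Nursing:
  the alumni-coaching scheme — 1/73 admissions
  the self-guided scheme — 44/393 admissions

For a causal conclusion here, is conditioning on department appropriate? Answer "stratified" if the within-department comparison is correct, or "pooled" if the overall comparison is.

the self-guided scheme is higher inside every department stratum but the alumni-coaching scheme is higher in aggregate. Whether to stratify depends on how department relates to the outreach scheme.
Since department is a pre-existing factor (not a product of the outreach scheme) and it affects the outcome on its own, it is a confounder. The stratified rates, not the pooled rate, identify the causal effect.
Within each level — Fine Arts: 67.0% vs 90.8%; Engineering: 58.5% vs 71.7%; Nursing: 1.4% vs 11.2% — the self-guided scheme is higher every time.

stratified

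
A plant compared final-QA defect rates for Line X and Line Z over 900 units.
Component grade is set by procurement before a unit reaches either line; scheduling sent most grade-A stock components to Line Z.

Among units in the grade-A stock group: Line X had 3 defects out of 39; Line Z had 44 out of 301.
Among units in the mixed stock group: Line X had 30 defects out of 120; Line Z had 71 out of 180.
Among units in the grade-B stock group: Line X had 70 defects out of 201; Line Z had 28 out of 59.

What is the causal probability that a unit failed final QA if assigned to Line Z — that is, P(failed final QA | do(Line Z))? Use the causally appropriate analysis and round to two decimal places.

0.32

Line X is lower inside every component grade stratum but Line Z is lower in aggregate. Whether to stratify depends on how component grade relates to the line.
Component grade is set before the line has any effect — it is not caused by the line — and it independently drives the outcome. That makes it a confounder, so the causal comparison is within component grade levels.
Standardising Line Z to the population component grade mix: 0.378·44/301 + 0.333·71/180 + 0.289·28/59 = 0.324.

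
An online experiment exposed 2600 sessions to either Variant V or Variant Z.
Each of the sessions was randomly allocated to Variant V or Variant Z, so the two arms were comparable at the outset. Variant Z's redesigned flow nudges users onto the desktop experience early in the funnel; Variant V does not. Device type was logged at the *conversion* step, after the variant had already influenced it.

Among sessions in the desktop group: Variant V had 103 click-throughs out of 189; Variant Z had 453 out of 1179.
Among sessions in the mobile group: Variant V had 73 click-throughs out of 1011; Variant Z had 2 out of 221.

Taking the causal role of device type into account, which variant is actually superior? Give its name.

The device type-specific comparison favours Variant V throughout, but the pooled figures favour Variant Z. The question is whether to condition on device type.
Device type is recorded after the variant and is itself shifted by it — it sits on the causal path from variant to outcome. Conditioning on a mediator would strip out part of the effect we want; the pooled comparison gives the total causal effect.
Pooled: Variant V 14.7% vs Variant Z 32.5%; Variant Z is higher overall.

Variant Z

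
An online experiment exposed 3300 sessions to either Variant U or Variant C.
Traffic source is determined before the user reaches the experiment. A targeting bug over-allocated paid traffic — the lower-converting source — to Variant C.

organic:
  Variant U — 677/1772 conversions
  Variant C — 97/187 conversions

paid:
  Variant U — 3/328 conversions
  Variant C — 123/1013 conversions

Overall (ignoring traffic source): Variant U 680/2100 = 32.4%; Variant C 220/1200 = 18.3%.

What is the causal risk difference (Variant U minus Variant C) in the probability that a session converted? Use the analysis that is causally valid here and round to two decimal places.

The stratified and pooled comparisons disagree (Variant C wins within each traffic source; Variant U wins overall), so the answer turns on the causal role of traffic source.
Traffic source is set before the variant has any effect — it is not caused by the variant — and it independently drives the outcome. That makes it a confounder, so the causal comparison is within traffic source levels.
Adjusting over the population distribution of traffic source: 0.594·(0.382−0.519) + 0.406·(0.009−0.121) = -0.127.

-0.13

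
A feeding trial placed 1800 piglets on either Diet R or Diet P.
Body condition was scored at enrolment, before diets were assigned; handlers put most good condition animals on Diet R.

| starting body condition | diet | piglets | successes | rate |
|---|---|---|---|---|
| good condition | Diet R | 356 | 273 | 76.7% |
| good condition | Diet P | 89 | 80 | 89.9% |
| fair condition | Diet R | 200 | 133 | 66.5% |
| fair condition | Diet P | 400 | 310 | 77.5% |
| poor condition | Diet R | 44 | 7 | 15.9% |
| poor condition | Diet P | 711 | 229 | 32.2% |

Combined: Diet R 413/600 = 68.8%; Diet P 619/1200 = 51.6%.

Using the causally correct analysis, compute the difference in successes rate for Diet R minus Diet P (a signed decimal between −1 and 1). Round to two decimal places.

-0.14

Within every starting body condition level Diet P has the higher rate, yet pooled Diet R does — Simpson's reversal.
Starting body condition satisfies the back-door criterion: it is not a descendant of the diet, and it blocks the spurious path from diet to outcome. Adjusting for it (i.e., using the within-starting body condition rates) gives the causal effect.
Adjusting over the population distribution of starting body condition: 0.247·(0.767−0.899) + 0.333·(0.665−0.775) + 0.419·(0.159−0.322) = -0.138.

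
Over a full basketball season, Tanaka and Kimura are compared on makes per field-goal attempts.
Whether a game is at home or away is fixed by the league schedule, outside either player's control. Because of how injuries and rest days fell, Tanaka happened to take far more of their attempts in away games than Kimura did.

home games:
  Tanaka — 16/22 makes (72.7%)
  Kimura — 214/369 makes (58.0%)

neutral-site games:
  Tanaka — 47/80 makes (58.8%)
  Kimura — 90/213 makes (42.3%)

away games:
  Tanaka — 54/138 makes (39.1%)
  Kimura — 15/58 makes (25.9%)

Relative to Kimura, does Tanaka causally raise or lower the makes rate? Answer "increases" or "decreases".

increases

Nothing the player does changes game venue; the imbalance is an allocation artefact. With game venue also predicting the outcome, the pooled figure is confounded, and the within-stratum comparison is the causal one.
Within each level — home games: 72.7% vs 58.0%; neutral-site games: 58.8% vs 42.3%; away games: 39.1% vs 25.9% — Tanaka is higher every time.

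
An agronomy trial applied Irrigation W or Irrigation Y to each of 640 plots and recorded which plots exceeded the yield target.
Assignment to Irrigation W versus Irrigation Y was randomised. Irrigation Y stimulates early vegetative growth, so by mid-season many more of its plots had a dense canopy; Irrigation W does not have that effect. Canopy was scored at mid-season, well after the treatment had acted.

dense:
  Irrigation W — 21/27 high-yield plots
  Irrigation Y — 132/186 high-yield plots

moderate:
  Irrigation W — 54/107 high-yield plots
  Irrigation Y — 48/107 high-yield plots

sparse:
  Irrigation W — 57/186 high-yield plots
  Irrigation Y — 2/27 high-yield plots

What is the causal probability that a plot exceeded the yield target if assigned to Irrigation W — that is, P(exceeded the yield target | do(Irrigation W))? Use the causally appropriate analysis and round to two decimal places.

0.41

The stratified and pooled comparisons disagree (Irrigation W wins within each mid-season canopy; Irrigation Y wins overall), so the answer turns on the causal role of mid-season canopy.
Mid-season canopy lies on the pathway irrigation → mid-season canopy → outcome, so adjusting for it blocks the indirect effect. For the total causal effect of irrigation, use the unadjusted pooled rates.
So P(outcome | do(Irrigation W)) is just the pooled rate for Irrigation W: 132/320 = 0.412.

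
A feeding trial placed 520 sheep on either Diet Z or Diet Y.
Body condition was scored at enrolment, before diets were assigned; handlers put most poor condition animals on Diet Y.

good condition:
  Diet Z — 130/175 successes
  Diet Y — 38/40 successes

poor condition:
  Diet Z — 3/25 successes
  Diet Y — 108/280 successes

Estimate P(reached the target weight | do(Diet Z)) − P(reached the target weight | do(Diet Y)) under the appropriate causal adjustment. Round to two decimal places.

The starting body condition-specific comparison favours Diet Y throughout, but the pooled figures favour Diet Z. The question is whether to condition on starting body condition.
Nothing the diet does changes starting body condition; the imbalance is an allocation artefact. With starting body condition also predicting the outcome, the pooled figure is confounded, and the within-stratum comparison is the causal one.
Adjusting over the population distribution of starting body condition: 0.413·(0.743−0.950) + 0.587·(0.120−0.386) = -0.241.

-0.24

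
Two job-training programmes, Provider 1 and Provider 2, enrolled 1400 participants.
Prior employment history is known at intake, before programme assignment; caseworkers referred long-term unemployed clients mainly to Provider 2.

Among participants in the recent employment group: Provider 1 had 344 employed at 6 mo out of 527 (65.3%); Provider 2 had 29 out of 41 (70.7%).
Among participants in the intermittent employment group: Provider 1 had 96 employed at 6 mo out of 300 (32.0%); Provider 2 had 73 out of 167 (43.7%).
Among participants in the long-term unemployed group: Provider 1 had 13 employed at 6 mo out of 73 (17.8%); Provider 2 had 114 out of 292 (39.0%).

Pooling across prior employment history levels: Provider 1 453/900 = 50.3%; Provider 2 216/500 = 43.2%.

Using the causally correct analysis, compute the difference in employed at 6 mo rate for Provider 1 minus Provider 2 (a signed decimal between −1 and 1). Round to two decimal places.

Nothing the programme does changes prior employment history; the imbalance is an allocation artefact. With prior employment history also predicting the outcome, the pooled figure is confounded, and the within-stratum comparison is the causal one.
Adjusting over the population distribution of prior employment history: 0.406·(0.653−0.707) + 0.334·(0.320−0.437) + 0.261·(0.178−0.390) = -0.117.

-0.12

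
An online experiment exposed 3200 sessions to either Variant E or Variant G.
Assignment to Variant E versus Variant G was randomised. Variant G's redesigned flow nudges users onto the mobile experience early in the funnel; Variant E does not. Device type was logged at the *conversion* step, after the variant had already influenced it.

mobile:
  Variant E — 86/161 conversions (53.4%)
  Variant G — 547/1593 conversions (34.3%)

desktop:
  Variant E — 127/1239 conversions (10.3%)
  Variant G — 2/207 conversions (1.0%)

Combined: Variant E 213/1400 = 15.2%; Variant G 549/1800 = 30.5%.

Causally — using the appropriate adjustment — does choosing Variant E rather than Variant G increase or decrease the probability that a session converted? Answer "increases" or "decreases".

decreases

Device type is downstream of the variant. One should not condition on a consequence of treatment, so the overall rates are the right comparison.
Pooled: Variant E 15.2% vs Variant G 30.5%; Variant G is higher overall.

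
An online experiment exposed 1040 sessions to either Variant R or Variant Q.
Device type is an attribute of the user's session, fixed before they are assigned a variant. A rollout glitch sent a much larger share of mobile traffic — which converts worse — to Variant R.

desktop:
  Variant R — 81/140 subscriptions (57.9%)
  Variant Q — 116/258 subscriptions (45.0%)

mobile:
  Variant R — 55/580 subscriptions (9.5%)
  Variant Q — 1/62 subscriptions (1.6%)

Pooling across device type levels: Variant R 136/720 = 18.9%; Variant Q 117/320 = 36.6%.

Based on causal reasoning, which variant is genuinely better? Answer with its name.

The stratified and pooled comparisons disagree (Variant R wins within each device type; Variant Q wins overall), so the answer turns on the causal role of device type.
Since device type is a pre-existing factor (not a product of the variant) and it affects the outcome on its own, it is a confounder. The stratified rates, not the pooled rate, identify the causal effect.
Within each level — desktop: 57.9% vs 45.0%; mobile: 9.5% vs 1.6% — Variant R is higher every time.

Variant R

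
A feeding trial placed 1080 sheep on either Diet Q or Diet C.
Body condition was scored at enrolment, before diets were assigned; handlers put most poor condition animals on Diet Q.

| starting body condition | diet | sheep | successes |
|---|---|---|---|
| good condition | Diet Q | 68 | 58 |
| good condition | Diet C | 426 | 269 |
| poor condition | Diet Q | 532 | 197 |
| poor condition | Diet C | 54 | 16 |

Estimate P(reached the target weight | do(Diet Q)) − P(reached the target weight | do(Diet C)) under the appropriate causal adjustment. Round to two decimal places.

+0.14

The imbalance in starting body condition arose from how sheep were allocated, not from anything the diet did; and starting body condition independently affects the outcome. The pooled gap is confounded — condition on starting body condition.
Adjusting over the population distribution of starting body condition: 0.457·(0.853−0.631) + 0.543·(0.370−0.296) = +0.141.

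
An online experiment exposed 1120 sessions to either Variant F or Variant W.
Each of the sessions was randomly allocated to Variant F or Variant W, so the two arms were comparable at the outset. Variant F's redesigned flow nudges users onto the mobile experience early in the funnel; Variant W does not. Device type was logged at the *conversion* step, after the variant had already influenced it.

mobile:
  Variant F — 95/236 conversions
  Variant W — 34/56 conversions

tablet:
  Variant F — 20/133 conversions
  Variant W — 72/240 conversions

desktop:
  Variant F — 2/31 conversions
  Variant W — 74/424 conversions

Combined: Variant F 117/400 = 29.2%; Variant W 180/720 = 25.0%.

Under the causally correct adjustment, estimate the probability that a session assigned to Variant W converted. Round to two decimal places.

0.25

The distribution of device type is itself part of what the variant does — it is an intermediate outcome. Holding it fixed would remove that part of the effect; the total effect is the pooled difference.
So P(outcome | do(Variant W)) is just the pooled rate for Variant W: 180/720 = 0.250.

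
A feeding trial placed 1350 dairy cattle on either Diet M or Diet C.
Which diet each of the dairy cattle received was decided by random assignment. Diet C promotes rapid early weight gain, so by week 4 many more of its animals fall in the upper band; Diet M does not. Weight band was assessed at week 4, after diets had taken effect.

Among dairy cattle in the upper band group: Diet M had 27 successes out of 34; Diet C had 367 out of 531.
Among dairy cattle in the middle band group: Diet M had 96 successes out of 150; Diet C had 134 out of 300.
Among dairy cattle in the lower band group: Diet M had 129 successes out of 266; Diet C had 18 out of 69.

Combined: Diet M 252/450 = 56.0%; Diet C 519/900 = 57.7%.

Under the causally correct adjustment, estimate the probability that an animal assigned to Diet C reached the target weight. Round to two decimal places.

Because the diet influences week-4 weight band, week-4 weight band is a post-treatment mediator, not a confounder. Stratifying on it would bias the estimate; the causal effect is the crude pooled difference.
So P(outcome | do(Diet C)) is just the pooled rate for Diet C: 519/900 = 0.577.

0.58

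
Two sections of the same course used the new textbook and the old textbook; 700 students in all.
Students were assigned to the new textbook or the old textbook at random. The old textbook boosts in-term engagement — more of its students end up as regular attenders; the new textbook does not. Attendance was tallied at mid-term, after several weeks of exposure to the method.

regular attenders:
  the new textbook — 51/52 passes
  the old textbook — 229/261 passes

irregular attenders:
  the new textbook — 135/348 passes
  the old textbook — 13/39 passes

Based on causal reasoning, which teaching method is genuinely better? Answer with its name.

Mid-term attendance is downstream of the teaching method. One should not condition on a consequence of treatment, so the overall rates are the right comparison.
Pooled: the new textbook 46.5% vs the old textbook 80.7%; the old textbook is higher overall.

the old textbook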